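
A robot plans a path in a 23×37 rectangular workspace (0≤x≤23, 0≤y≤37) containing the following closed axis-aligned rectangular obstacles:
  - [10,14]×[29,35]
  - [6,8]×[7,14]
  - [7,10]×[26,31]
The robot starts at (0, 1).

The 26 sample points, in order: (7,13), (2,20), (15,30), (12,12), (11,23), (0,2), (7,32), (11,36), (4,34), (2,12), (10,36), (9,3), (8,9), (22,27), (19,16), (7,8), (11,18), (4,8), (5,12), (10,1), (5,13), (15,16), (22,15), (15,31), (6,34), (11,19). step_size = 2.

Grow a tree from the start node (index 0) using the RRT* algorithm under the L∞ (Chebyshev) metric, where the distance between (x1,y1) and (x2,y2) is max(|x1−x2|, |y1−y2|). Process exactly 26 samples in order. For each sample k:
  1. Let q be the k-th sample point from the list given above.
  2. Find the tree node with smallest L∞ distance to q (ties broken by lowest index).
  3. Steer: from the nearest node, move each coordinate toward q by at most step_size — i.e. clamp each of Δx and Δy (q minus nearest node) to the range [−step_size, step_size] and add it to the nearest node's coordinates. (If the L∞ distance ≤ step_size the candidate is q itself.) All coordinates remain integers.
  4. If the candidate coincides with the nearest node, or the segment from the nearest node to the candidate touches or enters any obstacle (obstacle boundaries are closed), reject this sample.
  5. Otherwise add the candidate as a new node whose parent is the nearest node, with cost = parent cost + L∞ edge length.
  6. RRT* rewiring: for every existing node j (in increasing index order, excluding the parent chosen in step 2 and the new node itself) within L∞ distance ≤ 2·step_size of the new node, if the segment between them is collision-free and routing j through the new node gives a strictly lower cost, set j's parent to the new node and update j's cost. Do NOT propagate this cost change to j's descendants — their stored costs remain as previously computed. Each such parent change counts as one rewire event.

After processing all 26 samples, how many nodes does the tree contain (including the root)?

1. q=(7,13) nearest=0 d=12 new=(2,3) → add node 1 parent=0 cost=2
2. q=(2,20) nearest=1 d=17 new=(2,5) → add node 2 parent=1 cost=4
3. q=(15,30) nearest=2 d=25 new=(4,7) → add node 3 parent=2 cost=6
4. q=(12,12) nearest=3 d=8 new=(6,9) → blocked by [6,8]×[7,14], reject
5. q=(11,23) nearest=3 d=16 new=(6,9) → blocked by [6,8]×[7,14], reject
6. q=(0,2) nearest=0 d=1 new=(0,2) → add node 4 parent=0 cost=1
7. q=(7,32) nearest=3 d=25 new=(6,9) → blocked by [6,8]×[7,14], reject
8. q=(11,36) nearest=3 d=29 new=(6,9) → blocked by [6,8]×[7,14], reject
9. q=(4,34) nearest=3 d=27 new=(4,9) → add node 5 parent=3 cost=8
10. q=(2,12) nearest=5 d=3 new=(2,11) → add node 6 parent=5 cost=10
11. q=(10,36) nearest=6 d=25 new=(4,13) → add node 7 parent=6 cost=12
12. q=(9,3) nearest=3 d=5 new=(6,5) → add node 8 parent=3 cost=8
13. q=(8,9) nearest=3 d=4 new=(6,9) → blocked by [6,8]×[7,14], reject
14. q=(22,27) nearest=5 d=18 new=(6,11) → blocked by [6,8]×[7,14], reject
15. q=(19,16) nearest=8 d=13 new=(8,7) → blocked by [6,8]×[7,14], reject
16. q=(7,8) nearest=3 d=3 new=(6,8) → blocked by [6,8]×[7,14], reject
17. q=(11,18) nearest=7 d=7 new=(6,15) → add node 9 parent=7 cost=14
18. q=(4,8) nearest=3 d=1 new=(4,8) → add node 10 parent=3 cost=7
19. q=(5,12) nearest=7 d=1 new=(5,12) → add node 11 parent=7 cost=13
20. q=(10,1) nearest=8 d=4 new=(8,3) → add node 12 parent=8 cost=10
21. q=(5,13) nearest=7 d=1 new=(5,13) → add node 13 parent=7 cost=13
22. q=(15,16) nearest=9 d=9 new=(8,16) → add node 14 parent=9 cost=16
23. q=(22,15) nearest=12 d=14 new=(10,5) → add node 15 parent=12 cost=12
24. q=(15,31) nearest=14 d=15 new=(10,18) → add node 16 parent=14 cost=18
25. q=(6,34) nearest=16 d=16 new=(8,20) → add node 17 parent=16 cost=20
26. q=(11,19) nearest=16 d=1 new=(11,19) → add node 18 parent=16 cost=19

Node count: 19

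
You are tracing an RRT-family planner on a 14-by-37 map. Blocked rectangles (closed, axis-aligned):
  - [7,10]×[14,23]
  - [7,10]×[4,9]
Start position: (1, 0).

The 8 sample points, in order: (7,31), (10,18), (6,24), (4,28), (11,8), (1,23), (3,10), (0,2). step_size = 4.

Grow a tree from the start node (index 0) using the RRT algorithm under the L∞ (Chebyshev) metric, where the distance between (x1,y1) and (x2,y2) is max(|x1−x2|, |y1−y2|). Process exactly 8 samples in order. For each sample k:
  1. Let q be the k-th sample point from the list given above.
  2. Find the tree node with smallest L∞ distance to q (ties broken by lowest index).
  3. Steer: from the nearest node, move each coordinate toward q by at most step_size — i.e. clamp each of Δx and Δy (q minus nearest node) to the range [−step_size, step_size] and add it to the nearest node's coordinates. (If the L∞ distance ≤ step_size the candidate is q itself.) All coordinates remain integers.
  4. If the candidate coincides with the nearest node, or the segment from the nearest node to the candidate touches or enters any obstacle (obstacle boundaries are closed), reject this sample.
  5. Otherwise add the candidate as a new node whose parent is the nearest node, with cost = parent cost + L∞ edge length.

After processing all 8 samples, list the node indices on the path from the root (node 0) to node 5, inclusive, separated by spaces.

1. q=(7,31) nearest=0 d=31 new=(5,4) → add node 1 parent=0 cost=4
2. q=(10,18) nearest=1 d=14 new=(9,8) → blocked by [7,10]×[4,9], reject
3. q=(6,24) nearest=1 d=20 new=(6,8) → add node 2 parent=1 cost=8
4. q=(4,28) nearest=2 d=20 new=(4,12) → add node 3 parent=2 cost=12
5. q=(11,8) nearest=2 d=5 new=(10,8) → blocked by [7,10]×[4,9], reject
6. q=(1,23) nearest=3 d=11 new=(1,16) → add node 4 parent=3 cost=16
7. q=(3,10) nearest=3 d=2 new=(3,10) → add node 5 parent=3 cost=14
8. q=(0,2) nearest=0 d=2 new=(0,2) → add node 6 parent=0 cost=2

Path: 0 1 2 3 5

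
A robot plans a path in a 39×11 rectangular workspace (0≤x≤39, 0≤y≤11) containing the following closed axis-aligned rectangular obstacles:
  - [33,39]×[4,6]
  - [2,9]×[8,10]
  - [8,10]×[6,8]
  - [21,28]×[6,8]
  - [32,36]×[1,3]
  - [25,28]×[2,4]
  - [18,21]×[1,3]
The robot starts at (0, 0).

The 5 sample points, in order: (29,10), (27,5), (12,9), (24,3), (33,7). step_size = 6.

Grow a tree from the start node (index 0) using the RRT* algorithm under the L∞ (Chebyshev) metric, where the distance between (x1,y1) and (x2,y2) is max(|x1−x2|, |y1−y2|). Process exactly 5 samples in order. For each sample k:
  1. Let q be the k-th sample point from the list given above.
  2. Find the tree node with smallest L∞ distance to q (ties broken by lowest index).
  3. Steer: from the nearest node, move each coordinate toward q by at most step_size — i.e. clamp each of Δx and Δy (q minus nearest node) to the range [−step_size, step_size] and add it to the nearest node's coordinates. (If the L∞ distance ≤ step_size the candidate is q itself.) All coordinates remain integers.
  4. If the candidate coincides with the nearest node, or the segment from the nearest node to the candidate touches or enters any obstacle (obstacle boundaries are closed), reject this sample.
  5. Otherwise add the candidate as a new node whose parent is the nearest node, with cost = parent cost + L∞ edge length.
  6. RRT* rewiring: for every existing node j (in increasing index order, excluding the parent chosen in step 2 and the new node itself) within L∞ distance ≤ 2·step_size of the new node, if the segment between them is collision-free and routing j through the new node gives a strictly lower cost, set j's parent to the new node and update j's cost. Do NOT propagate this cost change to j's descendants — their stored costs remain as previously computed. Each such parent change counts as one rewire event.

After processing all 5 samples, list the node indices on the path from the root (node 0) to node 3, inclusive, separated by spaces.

1. q=(29,10) nearest=0 d=29 new=(6,6) → add node 1 parent=0 cost=6
2. q=(27,5) nearest=1 d=21 new=(12,5) → add node 2 parent=1 cost=12
3. q=(12,9) nearest=2 d=4 new=(12,9) → add node 3 parent=2 cost=16
4. q=(24,3) nearest=2 d=12 new=(18,3) → blocked by [18,21]×[1,3], reject
5. q=(33,7) nearest=2 d=21 new=(18,7) → add node 4 parent=2 cost=18

Path: 0 1 2 3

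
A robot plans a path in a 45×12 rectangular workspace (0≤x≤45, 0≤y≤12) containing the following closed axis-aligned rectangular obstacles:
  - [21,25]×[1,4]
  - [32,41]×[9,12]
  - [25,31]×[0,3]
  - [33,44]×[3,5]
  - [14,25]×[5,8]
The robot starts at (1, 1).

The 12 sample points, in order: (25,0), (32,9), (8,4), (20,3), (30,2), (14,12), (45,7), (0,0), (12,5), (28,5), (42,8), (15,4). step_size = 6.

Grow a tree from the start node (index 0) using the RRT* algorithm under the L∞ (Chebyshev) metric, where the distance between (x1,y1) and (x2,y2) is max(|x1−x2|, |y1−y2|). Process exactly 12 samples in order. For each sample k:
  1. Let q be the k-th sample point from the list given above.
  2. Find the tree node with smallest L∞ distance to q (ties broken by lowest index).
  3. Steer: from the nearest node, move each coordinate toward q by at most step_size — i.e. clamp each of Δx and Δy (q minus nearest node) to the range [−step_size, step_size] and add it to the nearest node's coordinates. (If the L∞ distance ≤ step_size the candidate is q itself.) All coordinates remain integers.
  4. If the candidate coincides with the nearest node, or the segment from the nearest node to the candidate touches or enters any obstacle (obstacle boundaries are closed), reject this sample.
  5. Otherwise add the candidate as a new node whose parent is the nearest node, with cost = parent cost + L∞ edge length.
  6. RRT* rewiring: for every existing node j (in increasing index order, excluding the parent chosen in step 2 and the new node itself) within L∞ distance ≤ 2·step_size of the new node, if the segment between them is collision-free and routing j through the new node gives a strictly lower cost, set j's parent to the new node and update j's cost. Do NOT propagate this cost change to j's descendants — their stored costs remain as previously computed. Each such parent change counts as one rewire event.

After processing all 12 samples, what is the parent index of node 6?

Parent of node 6: 2

1. q=(25,0) nearest=0 d=24 new=(7,0) → add node 1 parent=0 cost=6
2. q=(32,9) nearest=1 d=25 new=(13,6) → add node 2 parent=1 cost=12
3. q=(8,4) nearest=1 d=4 new=(8,4) → add node 3 parent=1 cost=10
4. q=(20,3) nearest=2 d=7 new=(19,3) → blocked by [14,25]×[5,8], reject
5. q=(30,2) nearest=2 d=17 new=(19,2) → blocked by [14,25]×[5,8], reject
6. q=(14,12) nearest=2 d=6 new=(14,12) → add node 4 parent=2 cost=18
7. q=(45,7) nearest=4 d=31 new=(20,7) → blocked by [14,25]×[5,8], reject
8. q=(0,0) nearest=0 d=1 new=(0,0) → add node 5 parent=0 cost=1; rewire 3→5 (9<10)
9. q=(12,5) nearest=2 d=1 new=(12,5) → add node 6 parent=2 cost=13
10. q=(28,5) nearest=4 d=14 new=(20,6) → blocked by [14,25]×[5,8], reject
11. q=(42,8) nearest=4 d=28 new=(20,8) → blocked by [14,25]×[5,8], reject
12. q=(15,4) nearest=2 d=2 new=(15,4) → blocked by [14,25]×[5,8], reject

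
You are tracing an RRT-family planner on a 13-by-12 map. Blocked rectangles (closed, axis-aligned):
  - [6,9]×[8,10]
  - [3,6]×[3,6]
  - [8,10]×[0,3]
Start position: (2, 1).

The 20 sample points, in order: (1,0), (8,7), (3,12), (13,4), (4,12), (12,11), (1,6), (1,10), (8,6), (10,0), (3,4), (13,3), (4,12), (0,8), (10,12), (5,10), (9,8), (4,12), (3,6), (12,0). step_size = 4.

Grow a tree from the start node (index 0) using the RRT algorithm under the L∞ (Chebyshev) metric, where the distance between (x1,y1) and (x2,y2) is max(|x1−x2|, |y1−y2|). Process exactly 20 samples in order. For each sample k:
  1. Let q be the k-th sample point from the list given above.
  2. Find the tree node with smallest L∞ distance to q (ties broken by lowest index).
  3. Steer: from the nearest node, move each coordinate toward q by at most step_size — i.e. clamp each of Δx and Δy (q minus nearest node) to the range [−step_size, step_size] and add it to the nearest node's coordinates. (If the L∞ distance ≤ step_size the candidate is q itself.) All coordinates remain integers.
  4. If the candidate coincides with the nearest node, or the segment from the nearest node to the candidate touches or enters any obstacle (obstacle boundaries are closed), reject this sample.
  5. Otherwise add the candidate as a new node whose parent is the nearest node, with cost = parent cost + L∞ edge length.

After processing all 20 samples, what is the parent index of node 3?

1. q=(1,0) nearest=0 d=1 new=(1,0) → add node 1 parent=0 cost=1
2. q=(8,7) nearest=0 d=6 new=(6,5) → blocked by [3,6]×[3,6], reject
3. q=(3,12) nearest=0 d=11 new=(3,5) → blocked by [3,6]×[3,6], reject
4. q=(13,4) nearest=0 d=11 new=(6,4) → blocked by [3,6]×[3,6], reject
5. q=(4,12) nearest=0 d=11 new=(4,5) → blocked by [3,6]×[3,6], reject
6. q=(12,11) nearest=0 d=10 new=(6,5) → blocked by [3,6]×[3,6], reject
7. q=(1,6) nearest=0 d=5 new=(1,5) → add node 2 parent=0 cost=4
8. q=(1,10) nearest=2 d=5 new=(1,9) → add node 3 parent=2 cost=8
9. q=(8,6) nearest=0 d=6 new=(6,5) → blocked by [3,6]×[3,6], reject
10. q=(10,0) nearest=0 d=8 new=(6,0) → add node 4 parent=0 cost=4
11. q=(3,4) nearest=2 d=2 new=(3,4) → blocked by [3,6]×[3,6], reject
12. q=(13,3) nearest=4 d=7 new=(10,3) → blocked by [8,10]×[0,3], reject
13. q=(4,12) nearest=3 d=3 new=(4,12) → add node 5 parent=3 cost=11
14. q=(0,8) nearest=3 d=1 new=(0,8) → add node 6 parent=3 cost=9
15. q=(10,12) nearest=5 d=6 new=(8,12) → add node 7 parent=5 cost=15
16. q=(5,10) nearest=5 d=2 new=(5,10) → add node 8 parent=5 cost=13
17. q=(9,8) nearest=7 d=4 new=(9,8) → blocked by [6,9]×[8,10], reject
18. q=(4,12) nearest=5 d=0 → coincident, reject
19. q=(3,6) nearest=2 d=2 new=(3,6) → blocked by [3,6]×[3,6], reject
20. q=(12,0) nearest=4 d=6 new=(10,0) → blocked by [8,10]×[0,3], reject

Parent of node 3: 2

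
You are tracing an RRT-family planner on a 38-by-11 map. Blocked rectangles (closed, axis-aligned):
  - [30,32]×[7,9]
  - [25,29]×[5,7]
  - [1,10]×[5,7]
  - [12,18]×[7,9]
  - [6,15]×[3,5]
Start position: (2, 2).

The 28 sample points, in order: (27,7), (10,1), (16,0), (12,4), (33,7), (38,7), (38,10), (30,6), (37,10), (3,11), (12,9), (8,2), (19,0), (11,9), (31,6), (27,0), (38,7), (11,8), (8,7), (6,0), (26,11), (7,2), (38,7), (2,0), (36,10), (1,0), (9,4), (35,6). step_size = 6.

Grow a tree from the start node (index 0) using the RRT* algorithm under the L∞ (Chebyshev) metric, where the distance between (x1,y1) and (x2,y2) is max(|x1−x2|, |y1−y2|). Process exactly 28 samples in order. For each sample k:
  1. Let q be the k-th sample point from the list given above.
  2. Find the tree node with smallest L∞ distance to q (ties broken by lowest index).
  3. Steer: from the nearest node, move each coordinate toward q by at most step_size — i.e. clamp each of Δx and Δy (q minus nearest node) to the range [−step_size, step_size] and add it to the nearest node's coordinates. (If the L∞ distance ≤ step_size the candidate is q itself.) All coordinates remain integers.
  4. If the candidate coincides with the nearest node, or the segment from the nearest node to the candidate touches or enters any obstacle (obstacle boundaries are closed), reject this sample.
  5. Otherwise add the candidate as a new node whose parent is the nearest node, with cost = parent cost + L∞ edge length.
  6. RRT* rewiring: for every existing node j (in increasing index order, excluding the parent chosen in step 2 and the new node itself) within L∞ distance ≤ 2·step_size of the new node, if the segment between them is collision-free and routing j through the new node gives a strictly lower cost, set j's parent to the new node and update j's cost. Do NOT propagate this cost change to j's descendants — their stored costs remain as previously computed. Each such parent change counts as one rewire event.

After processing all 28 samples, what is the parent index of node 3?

Parent of node 3: 2

1. q=(27,7) nearest=0 d=25 new=(8,7) → blocked by [1,10]×[5,7], reject
2. q=(10,1) nearest=0 d=8 new=(8,1) → add node 1 parent=0 cost=6
3. q=(16,0) nearest=1 d=8 new=(14,0) → add node 2 parent=1 cost=12
4. q=(12,4) nearest=1 d=4 new=(12,4) → blocked by [6,15]×[3,5], reject
5. q=(33,7) nearest=2 d=19 new=(20,6) → add node 3 parent=2 cost=18
6. q=(38,7) nearest=3 d=18 new=(26,7) → blocked by [25,29]×[5,7], reject
7. q=(38,10) nearest=3 d=18 new=(26,10) → add node 4 parent=3 cost=24
8. q=(30,6) nearest=4 d=4 new=(30,6) → blocked by [25,29]×[5,7], reject
9. q=(37,10) nearest=4 d=11 new=(32,10) → add node 5 parent=4 cost=30
10. q=(3,11) nearest=0 d=9 new=(3,8) → blocked by [1,10]×[5,7], reject
11. q=(12,9) nearest=1 d=8 new=(12,7) → blocked by [12,18]×[7,9], reject
12. q=(8,2) nearest=1 d=1 new=(8,2) → add node 6 parent=1 cost=7
13. q=(19,0) nearest=2 d=5 new=(19,0) → add node 7 parent=2 cost=17
14. q=(11,9) nearest=6 d=7 new=(11,8) → blocked by [1,10]×[5,7], reject
15. q=(31,6) nearest=5 d=4 new=(31,6) → blocked by [30,32]×[7,9], reject
16. q=(27,0) nearest=3 d=7 new=(26,0) → add node 8 parent=3 cost=24
17. q=(38,7) nearest=5 d=6 new=(38,7) → add node 9 parent=5 cost=36
18. q=(11,8) nearest=6 d=6 new=(11,8) → blocked by [1,10]×[5,7], reject
19. q=(8,7) nearest=6 d=5 new=(8,7) → blocked by [1,10]×[5,7], reject
20. q=(6,0) nearest=1 d=2 new=(6,0) → add node 10 parent=1 cost=8
21. q=(26,11) nearest=4 d=1 new=(26,11) → add node 11 parent=4 cost=25
22. q=(7,2) nearest=1 d=1 new=(7,2) → add node 12 parent=1 cost=7
23. q=(38,7) nearest=9 d=0 → coincident, reject
24. q=(2,0) nearest=0 d=2 new=(2,0) → add node 13 parent=0 cost=2; rewire 10→13 (6<8)
25. q=(36,10) nearest=9 d=3 new=(36,10) → add node 14 parent=9 cost=39
26. q=(1,0) nearest=13 d=1 new=(1,0) → add node 15 parent=13 cost=3
27. q=(9,4) nearest=6 d=2 new=(9,4) → blocked by [6,15]×[3,5], reject
28. q=(35,6) nearest=9 d=3 new=(35,6) → add node 16 parent=9 cost=39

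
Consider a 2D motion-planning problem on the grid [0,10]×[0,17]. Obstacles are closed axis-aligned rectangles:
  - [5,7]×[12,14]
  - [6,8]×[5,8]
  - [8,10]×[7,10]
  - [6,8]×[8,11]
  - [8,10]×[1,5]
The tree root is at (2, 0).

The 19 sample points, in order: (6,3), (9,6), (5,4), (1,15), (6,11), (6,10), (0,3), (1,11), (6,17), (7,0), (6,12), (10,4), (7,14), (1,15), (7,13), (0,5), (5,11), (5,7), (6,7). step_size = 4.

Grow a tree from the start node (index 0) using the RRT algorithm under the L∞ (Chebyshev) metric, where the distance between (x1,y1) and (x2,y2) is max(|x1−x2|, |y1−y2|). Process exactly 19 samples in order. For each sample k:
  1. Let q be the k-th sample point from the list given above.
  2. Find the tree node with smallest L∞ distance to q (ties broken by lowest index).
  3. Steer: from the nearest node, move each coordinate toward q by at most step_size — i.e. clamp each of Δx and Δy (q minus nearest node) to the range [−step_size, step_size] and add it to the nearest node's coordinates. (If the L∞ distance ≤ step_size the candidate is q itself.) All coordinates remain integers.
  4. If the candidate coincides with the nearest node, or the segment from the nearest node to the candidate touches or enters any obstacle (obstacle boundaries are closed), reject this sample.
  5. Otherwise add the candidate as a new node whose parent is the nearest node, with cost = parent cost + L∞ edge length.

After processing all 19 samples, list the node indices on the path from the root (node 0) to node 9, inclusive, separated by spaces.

Path: 0 5 9

1. q=(6,3) nearest=0 d=4 new=(6,3) → add node 1 parent=0 cost=4
2. q=(9,6) nearest=1 d=3 new=(9,6) → blocked by [6,8]×[5,8], reject
3. q=(5,4) nearest=1 d=1 new=(5,4) → add node 2 parent=1 cost=5
4. q=(1,15) nearest=2 d=11 new=(1,8) → add node 3 parent=2 cost=9
5. q=(6,11) nearest=3 d=5 new=(5,11) → add node 4 parent=3 cost=13
6. q=(6,10) nearest=4 d=1 new=(6,10) → blocked by [6,8]×[8,11], reject
7. q=(0,3) nearest=0 d=3 new=(0,3) → add node 5 parent=0 cost=3
8. q=(1,11) nearest=3 d=3 new=(1,11) → add node 6 parent=3 cost=12
9. q=(6,17) nearest=4 d=6 new=(6,15) → blocked by [5,7]×[12,14], reject
10. q=(7,0) nearest=1 d=3 new=(7,0) → add node 7 parent=1 cost=7
11. q=(6,12) nearest=4 d=1 new=(6,12) → blocked by [5,7]×[12,14], reject
12. q=(10,4) nearest=1 d=4 new=(10,4) → blocked by [8,10]×[1,5], reject
13. q=(7,14) nearest=4 d=3 new=(7,14) → blocked by [5,7]×[12,14], reject
14. q=(1,15) nearest=4 d=4 new=(1,15) → add node 8 parent=4 cost=17
15. q=(7,13) nearest=4 d=2 new=(7,13) → blocked by [5,7]×[12,14], reject
16. q=(0,5) nearest=5 d=2 new=(0,5) → add node 9 parent=5 cost=5
17. q=(5,11) nearest=4 d=0 → coincident, reject
18. q=(5,7) nearest=2 d=3 new=(5,7) → add node 10 parent=2 cost=8
19. q=(6,7) nearest=10 d=1 new=(6,7) → blocked by [6,8]×[5,8], reject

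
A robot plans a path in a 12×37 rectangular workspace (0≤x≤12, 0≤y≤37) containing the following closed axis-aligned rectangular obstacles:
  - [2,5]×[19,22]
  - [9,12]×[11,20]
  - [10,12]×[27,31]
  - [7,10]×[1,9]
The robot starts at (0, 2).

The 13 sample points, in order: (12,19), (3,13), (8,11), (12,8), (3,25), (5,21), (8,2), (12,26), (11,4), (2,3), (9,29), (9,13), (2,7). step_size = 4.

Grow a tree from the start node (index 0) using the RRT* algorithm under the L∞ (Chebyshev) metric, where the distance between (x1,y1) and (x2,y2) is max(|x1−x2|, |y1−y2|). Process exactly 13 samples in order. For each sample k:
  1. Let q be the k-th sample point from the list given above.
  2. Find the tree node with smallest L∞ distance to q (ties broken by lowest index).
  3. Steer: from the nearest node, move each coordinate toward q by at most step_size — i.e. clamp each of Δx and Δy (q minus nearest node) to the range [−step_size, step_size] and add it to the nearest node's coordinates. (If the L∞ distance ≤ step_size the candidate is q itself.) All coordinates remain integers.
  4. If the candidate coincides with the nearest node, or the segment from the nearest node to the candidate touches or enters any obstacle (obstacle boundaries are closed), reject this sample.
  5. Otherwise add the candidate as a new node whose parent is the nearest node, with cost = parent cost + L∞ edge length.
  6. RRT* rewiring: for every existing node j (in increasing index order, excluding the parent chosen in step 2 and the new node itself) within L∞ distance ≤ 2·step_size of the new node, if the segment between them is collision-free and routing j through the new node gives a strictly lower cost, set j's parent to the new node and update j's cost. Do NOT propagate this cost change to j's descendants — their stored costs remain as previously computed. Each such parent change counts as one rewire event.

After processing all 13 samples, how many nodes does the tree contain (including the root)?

Node count: 9

1. q=(12,19) nearest=0 d=17 new=(4,6) → add node 1 parent=0 cost=4
2. q=(3,13) nearest=1 d=7 new=(3,10) → add node 2 parent=1 cost=8
3. q=(8,11) nearest=1 d=5 new=(8,10) → blocked by [7,10]×[1,9], reject
4. q=(12,8) nearest=1 d=8 new=(8,8) → blocked by [7,10]×[1,9], reject
5. q=(3,25) nearest=2 d=15 new=(3,14) → add node 3 parent=2 cost=12
6. q=(5,21) nearest=3 d=7 new=(5,18) → add node 4 parent=3 cost=16
7. q=(8,2) nearest=1 d=4 new=(8,2) → blocked by [7,10]×[1,9], reject
8. q=(12,26) nearest=4 d=8 new=(9,22) → add node 5 parent=4 cost=20
9. q=(11,4) nearest=1 d=7 new=(8,4) → blocked by [7,10]×[1,9], reject
10. q=(2,3) nearest=0 d=2 new=(2,3) → add node 6 parent=0 cost=2
11. q=(9,29) nearest=5 d=7 new=(9,26) → add node 7 parent=5 cost=24
12. q=(9,13) nearest=4 d=5 new=(9,14) → blocked by [9,12]×[11,20], reject
13. q=(2,7) nearest=1 d=2 new=(2,7) → add node 8 parent=1 cost=6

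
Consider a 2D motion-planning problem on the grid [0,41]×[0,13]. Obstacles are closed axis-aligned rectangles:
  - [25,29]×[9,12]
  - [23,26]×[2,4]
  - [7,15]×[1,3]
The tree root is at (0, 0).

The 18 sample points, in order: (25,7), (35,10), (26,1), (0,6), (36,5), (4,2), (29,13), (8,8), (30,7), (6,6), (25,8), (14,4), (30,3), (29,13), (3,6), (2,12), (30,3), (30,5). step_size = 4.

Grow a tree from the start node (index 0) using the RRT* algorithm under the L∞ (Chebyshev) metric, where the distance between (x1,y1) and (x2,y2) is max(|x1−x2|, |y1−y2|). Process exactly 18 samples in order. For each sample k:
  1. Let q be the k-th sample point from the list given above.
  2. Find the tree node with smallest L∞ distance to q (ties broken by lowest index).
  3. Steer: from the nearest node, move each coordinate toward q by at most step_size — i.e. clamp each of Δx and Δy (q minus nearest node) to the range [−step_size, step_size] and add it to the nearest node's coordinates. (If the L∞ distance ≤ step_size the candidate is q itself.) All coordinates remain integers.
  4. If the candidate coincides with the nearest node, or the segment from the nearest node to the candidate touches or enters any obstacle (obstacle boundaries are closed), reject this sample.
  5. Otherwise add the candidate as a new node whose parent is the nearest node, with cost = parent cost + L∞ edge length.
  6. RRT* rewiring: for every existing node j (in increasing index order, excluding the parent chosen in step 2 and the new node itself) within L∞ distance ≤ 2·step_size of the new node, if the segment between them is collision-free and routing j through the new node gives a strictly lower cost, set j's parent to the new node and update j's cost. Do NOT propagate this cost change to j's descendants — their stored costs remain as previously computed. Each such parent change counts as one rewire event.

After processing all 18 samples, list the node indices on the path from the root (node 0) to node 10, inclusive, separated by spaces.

Path: 0 1 2 3 5 7 8 10

1. q=(25,7) nearest=0 d=25 new=(4,4) → add node 1 parent=0 cost=4
2. q=(35,10) nearest=1 d=31 new=(8,8) → add node 2 parent=1 cost=8
3. q=(26,1) nearest=2 d=18 new=(12,4) → add node 3 parent=2 cost=12
4. q=(0,6) nearest=1 d=4 new=(0,6) → add node 4 parent=1 cost=8
5. q=(36,5) nearest=3 d=24 new=(16,5) → add node 5 parent=3 cost=16
6. q=(4,2) nearest=1 d=2 new=(4,2) → add node 6 parent=1 cost=6
7. q=(29,13) nearest=5 d=13 new=(20,9) → add node 7 parent=5 cost=20
8. q=(8,8) nearest=2 d=0 → coincident, reject
9. q=(30,7) nearest=7 d=10 new=(24,7) → add node 8 parent=7 cost=24
10. q=(6,6) nearest=1 d=2 new=(6,6) → add node 9 parent=1 cost=6
11. q=(25,8) nearest=8 d=1 new=(25,8) → add node 10 parent=8 cost=25
12. q=(14,4) nearest=3 d=2 new=(14,4) → add node 11 parent=3 cost=14
13. q=(30,3) nearest=10 d=5 new=(29,4) → add node 12 parent=10 cost=29
14. q=(29,13) nearest=10 d=5 new=(29,12) → blocked by [25,29]×[9,12], reject
15. q=(3,6) nearest=1 d=2 new=(3,6) → add node 13 parent=1 cost=6
16. q=(2,12) nearest=2 d=6 new=(4,12) → add node 14 parent=2 cost=12
17. q=(30,3) nearest=12 d=1 new=(30,3) → add node 15 parent=12 cost=30
18. q=(30,5) nearest=12 d=1 new=(30,5) → add node 16 parent=12 cost=30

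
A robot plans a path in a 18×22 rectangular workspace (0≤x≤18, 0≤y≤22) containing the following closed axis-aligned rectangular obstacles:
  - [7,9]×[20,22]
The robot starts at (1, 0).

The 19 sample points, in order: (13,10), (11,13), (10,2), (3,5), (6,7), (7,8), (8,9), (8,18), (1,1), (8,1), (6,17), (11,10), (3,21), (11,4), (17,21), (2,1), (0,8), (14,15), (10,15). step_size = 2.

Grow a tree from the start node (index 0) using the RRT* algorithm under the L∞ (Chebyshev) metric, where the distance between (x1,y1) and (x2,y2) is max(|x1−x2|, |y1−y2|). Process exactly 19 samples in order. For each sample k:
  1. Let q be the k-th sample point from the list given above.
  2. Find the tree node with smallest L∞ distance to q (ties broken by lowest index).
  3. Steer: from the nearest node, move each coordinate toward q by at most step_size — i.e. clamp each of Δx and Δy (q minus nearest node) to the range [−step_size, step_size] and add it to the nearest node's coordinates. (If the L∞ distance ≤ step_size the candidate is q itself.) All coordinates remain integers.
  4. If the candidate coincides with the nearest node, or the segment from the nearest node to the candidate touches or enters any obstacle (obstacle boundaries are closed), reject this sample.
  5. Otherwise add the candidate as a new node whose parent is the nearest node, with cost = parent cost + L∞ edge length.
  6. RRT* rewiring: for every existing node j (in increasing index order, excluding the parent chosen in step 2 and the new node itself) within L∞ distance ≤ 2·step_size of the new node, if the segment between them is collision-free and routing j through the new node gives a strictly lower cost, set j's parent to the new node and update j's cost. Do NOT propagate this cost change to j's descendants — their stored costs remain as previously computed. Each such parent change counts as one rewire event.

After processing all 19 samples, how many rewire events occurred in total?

1. q=(13,10) nearest=0 d=12 new=(3,2) → add node 1 parent=0 cost=2
2. q=(11,13) nearest=1 d=11 new=(5,4) → add node 2 parent=1 cost=4
3. q=(10,2) nearest=2 d=5 new=(7,2) → add node 3 parent=2 cost=6
4. q=(3,5) nearest=2 d=2 new=(3,5) → add node 4 parent=2 cost=6
5. q=(6,7) nearest=2 d=3 new=(6,6) → add node 5 parent=2 cost=6
6. q=(7,8) nearest=5 d=2 new=(7,8) → add node 6 parent=5 cost=8
7. q=(8,9) nearest=6 d=1 new=(8,9) → add node 7 parent=6 cost=9
8. q=(8,18) nearest=7 d=9 new=(8,11) → add node 8 parent=7 cost=11
9. q=(1,1) nearest=0 d=1 new=(1,1) → add node 9 parent=0 cost=1; rewire 4→9 (5<6)
10. q=(8,1) nearest=3 d=1 new=(8,1) → add node 10 parent=3 cost=7
11. q=(6,17) nearest=8 d=6 new=(6,13) → add node 11 parent=8 cost=13
12. q=(11,10) nearest=7 d=3 new=(10,10) → add node 12 parent=7 cost=11
13. q=(3,21) nearest=11 d=8 new=(4,15) → add node 13 parent=11 cost=15
14. q=(11,4) nearest=10 d=3 new=(10,3) → add node 14 parent=10 cost=9
15. q=(17,21) nearest=8 d=10 new=(10,13) → add node 15 parent=8 cost=13
16. q=(2,1) nearest=0 d=1 new=(2,1) → add node 16 parent=0 cost=1
17. q=(0,8) nearest=4 d=3 new=(1,7) → add node 17 parent=4 cost=7
18. q=(14,15) nearest=15 d=4 new=(12,15) → add node 18 parent=15 cost=15
19. q=(10,15) nearest=15 d=2 new=(10,15) → add node 19 parent=15 cost=15

Rewire events: 1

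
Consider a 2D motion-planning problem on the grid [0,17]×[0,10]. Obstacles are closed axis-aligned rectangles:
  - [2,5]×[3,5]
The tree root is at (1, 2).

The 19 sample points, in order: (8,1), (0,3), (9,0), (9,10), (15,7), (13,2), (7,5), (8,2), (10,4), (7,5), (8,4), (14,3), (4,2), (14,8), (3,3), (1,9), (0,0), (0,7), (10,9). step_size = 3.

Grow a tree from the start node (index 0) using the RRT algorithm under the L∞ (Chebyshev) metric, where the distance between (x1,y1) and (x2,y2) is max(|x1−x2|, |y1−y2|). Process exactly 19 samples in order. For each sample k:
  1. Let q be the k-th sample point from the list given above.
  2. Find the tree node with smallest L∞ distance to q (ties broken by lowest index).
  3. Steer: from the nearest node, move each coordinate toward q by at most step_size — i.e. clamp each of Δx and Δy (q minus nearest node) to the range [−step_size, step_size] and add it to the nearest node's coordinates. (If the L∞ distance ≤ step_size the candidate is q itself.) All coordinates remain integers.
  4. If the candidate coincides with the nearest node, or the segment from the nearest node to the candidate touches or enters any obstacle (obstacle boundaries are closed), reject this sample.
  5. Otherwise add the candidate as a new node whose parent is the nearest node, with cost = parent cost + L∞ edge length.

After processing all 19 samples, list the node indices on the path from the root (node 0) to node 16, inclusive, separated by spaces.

Path: 0 1 3 4 8 12 16

1. q=(8,1) nearest=0 d=7 new=(4,1) → add node 1 parent=0 cost=3
2. q=(0,3) nearest=0 d=1 new=(0,3) → add node 2 parent=0 cost=1
3. q=(9,0) nearest=1 d=5 new=(7,0) → add node 3 parent=1 cost=6
4. q=(9,10) nearest=0 d=8 new=(4,5) → blocked by [2,5]×[3,5], reject
5. q=(15,7) nearest=3 d=8 new=(10,3) → add node 4 parent=3 cost=9
6. q=(13,2) nearest=4 d=3 new=(13,2) → add node 5 parent=4 cost=12
7. q=(7,5) nearest=4 d=3 new=(7,5) → add node 6 parent=4 cost=12
8. q=(8,2) nearest=3 d=2 new=(8,2) → add node 7 parent=3 cost=8
9. q=(10,4) nearest=4 d=1 new=(10,4) → add node 8 parent=4 cost=10
10. q=(7,5) nearest=6 d=0 → coincident, reject
11. q=(8,4) nearest=6 d=1 new=(8,4) → add node 9 parent=6 cost=13
12. q=(14,3) nearest=5 d=1 new=(14,3) → add node 10 parent=5 cost=13
13. q=(4,2) nearest=1 d=1 new=(4,2) → add node 11 parent=1 cost=4
14. q=(14,8) nearest=8 d=4 new=(13,7) → add node 12 parent=8 cost=13
15. q=(3,3) nearest=11 d=1 new=(3,3) → blocked by [2,5]×[3,5], reject
16. q=(1,9) nearest=2 d=6 new=(1,6) → add node 13 parent=2 cost=4
17. q=(0,0) nearest=0 d=2 new=(0,0) → add node 14 parent=0 cost=2
18. q=(0,7) nearest=13 d=1 new=(0,7) → add node 15 parent=13 cost=5
19. q=(10,9) nearest=12 d=3 new=(10,9) → add node 16 parent=12 cost=16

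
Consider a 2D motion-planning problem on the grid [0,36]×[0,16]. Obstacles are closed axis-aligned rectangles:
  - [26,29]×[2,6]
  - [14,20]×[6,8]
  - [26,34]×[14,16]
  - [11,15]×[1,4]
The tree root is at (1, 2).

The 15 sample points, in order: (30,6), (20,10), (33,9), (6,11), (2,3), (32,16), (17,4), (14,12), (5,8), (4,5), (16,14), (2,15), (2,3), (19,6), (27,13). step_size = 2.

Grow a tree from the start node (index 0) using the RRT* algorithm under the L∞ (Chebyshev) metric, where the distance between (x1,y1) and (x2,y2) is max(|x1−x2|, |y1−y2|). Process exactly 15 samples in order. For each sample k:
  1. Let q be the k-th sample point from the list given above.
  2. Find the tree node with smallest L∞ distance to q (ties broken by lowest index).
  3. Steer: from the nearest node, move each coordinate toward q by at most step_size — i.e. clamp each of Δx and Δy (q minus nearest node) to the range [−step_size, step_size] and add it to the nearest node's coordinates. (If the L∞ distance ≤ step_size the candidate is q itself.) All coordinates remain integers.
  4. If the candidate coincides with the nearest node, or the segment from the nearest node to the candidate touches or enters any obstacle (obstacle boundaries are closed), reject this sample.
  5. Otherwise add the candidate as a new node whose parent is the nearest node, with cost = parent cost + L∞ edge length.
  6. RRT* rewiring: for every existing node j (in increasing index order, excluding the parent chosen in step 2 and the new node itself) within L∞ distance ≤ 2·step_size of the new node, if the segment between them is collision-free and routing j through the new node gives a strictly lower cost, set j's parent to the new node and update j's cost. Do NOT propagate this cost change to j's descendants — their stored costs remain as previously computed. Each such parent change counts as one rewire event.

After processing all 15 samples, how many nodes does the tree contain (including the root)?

Node count: 14

1. q=(30,6) nearest=0 d=29 new=(3,4) → add node 1 parent=0 cost=2
2. q=(20,10) nearest=1 d=17 new=(5,6) → add node 2 parent=1 cost=4
3. q=(33,9) nearest=2 d=28 new=(7,8) → add node 3 parent=2 cost=6
4. q=(6,11) nearest=3 d=3 new=(6,10) → add node 4 parent=3 cost=8
5. q=(2,3) nearest=0 d=1 new=(2,3) → add node 5 parent=0 cost=1
6. q=(32,16) nearest=3 d=25 new=(9,10) → add node 6 parent=3 cost=8
7. q=(17,4) nearest=6 d=8 new=(11,8) → add node 7 parent=6 cost=10
8. q=(14,12) nearest=7 d=4 new=(13,10) → add node 8 parent=7 cost=12
9. q=(5,8) nearest=2 d=2 new=(5,8) → add node 9 parent=2 cost=6
10. q=(4,5) nearest=1 d=1 new=(4,5) → add node 10 parent=1 cost=3
11. q=(16,14) nearest=8 d=4 new=(15,12) → add node 11 parent=8 cost=14
12. q=(2,15) nearest=4 d=5 new=(4,12) → add node 12 parent=4 cost=10
13. q=(2,3) nearest=5 d=0 → coincident, reject
14. q=(19,6) nearest=8 d=6 new=(15,8) → blocked by [14,20]×[6,8], reject
15. q=(27,13) nearest=11 d=12 new=(17,13) → add node 13 parent=11 cost=16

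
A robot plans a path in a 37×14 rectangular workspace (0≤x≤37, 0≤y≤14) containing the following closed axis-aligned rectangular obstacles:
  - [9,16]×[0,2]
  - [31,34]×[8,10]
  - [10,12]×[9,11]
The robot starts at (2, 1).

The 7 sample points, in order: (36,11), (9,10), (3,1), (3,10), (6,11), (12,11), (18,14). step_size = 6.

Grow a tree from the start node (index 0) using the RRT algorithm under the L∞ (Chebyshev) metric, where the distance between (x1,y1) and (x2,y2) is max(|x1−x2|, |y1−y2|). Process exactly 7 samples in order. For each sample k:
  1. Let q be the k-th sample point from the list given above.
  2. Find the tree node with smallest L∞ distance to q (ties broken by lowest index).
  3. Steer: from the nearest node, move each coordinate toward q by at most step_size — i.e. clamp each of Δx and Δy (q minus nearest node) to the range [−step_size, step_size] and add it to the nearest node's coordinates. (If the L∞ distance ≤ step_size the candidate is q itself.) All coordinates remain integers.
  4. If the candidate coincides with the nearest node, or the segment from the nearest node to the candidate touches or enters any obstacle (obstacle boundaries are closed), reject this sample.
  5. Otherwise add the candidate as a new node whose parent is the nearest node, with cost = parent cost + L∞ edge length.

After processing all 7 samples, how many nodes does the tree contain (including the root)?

1. q=(36,11) nearest=0 d=34 new=(8,7) → add node 1 parent=0 cost=6
2. q=(9,10) nearest=1 d=3 new=(9,10) → add node 2 parent=1 cost=9
3. q=(3,1) nearest=0 d=1 new=(3,1) → add node 3 parent=0 cost=1
4. q=(3,10) nearest=1 d=5 new=(3,10) → add node 4 parent=1 cost=11
5. q=(6,11) nearest=2 d=3 new=(6,11) → add node 5 parent=2 cost=12
6. q=(12,11) nearest=2 d=3 new=(12,11) → blocked by [10,12]×[9,11], reject
7. q=(18,14) nearest=2 d=9 new=(15,14) → blocked by [10,12]×[9,11], reject

Node count: 6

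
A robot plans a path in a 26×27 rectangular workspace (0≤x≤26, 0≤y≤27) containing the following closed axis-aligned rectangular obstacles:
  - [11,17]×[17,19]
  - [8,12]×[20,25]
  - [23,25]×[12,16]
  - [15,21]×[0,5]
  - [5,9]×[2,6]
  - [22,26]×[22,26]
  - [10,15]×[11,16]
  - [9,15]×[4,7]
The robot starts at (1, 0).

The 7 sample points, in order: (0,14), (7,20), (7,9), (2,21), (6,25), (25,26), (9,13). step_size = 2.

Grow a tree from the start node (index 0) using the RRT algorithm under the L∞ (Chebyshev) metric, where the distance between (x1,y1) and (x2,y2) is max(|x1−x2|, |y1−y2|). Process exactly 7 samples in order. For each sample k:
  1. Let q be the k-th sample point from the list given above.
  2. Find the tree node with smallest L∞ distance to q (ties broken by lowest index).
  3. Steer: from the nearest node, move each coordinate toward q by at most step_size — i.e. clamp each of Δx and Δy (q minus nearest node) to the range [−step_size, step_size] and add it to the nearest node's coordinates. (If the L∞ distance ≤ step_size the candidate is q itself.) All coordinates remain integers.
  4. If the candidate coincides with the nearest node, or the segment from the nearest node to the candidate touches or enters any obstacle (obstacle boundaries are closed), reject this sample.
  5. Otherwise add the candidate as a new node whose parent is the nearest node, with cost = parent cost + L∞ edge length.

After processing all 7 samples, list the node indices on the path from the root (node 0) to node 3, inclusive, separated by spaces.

Path: 0 1 2 3

1. q=(0,14) nearest=0 d=14 new=(0,2) → add node 1 parent=0 cost=2
2. q=(7,20) nearest=1 d=18 new=(2,4) → add node 2 parent=1 cost=4
3. q=(7,9) nearest=2 d=5 new=(4,6) → add node 3 parent=2 cost=6
4. q=(2,21) nearest=3 d=15 new=(2,8) → add node 4 parent=3 cost=8
5. q=(6,25) nearest=4 d=17 new=(4,10) → add node 5 parent=4 cost=10
6. q=(25,26) nearest=3 d=21 new=(6,8) → add node 6 parent=3 cost=8
7. q=(9,13) nearest=5 d=5 new=(6,12) → add node 7 parent=5 cost=12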